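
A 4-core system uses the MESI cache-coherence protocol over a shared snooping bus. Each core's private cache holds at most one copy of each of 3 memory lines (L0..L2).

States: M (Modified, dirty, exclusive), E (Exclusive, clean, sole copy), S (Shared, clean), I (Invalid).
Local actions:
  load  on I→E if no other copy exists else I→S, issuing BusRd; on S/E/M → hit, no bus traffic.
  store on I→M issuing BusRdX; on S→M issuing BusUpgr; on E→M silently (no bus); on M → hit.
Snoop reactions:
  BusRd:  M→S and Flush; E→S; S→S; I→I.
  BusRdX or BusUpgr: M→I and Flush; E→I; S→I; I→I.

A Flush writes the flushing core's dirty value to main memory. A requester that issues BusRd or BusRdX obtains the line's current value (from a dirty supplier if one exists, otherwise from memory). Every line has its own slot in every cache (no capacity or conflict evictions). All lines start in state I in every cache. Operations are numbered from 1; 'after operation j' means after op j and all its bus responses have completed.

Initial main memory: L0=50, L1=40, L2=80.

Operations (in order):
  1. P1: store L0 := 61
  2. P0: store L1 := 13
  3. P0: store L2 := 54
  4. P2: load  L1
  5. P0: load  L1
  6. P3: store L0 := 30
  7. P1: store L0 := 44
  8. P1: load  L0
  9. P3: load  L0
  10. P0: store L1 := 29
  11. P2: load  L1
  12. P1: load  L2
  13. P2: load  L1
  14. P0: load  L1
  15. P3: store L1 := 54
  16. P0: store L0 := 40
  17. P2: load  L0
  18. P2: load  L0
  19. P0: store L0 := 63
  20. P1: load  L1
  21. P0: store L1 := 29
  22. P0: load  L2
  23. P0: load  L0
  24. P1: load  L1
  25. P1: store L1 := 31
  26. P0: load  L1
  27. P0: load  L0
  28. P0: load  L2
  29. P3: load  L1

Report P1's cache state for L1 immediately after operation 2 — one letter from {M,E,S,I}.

state = I

  op1 P1: store L0 := 61 → I/M/I/I on L0; bus BusRdX; mem=50
  op2 P0: store L1 := 13 → M/I/I/I on L1; bus BusRdX; mem=40
  op3 P0: store L2 := 54 → M/I/I/I on L2; bus BusRdX; mem=80
  op4 P2: load  L1 → S/I/S/I on L1; bus BusRd Flush; mem=13
  op5 P0: load  L1 → S/I/S/I on L1; bus (none); mem=13
  op6 P3: store L0 := 30 → I/I/I/M on L0; bus BusRdX Flush; mem=61
  op7 P1: store L0 := 44 → I/M/I/I on L0; bus BusRdX Flush; mem=30
  op8 P1: load  L0 → I/M/I/I on L0; bus (none); mem=30
  op9 P3: load  L0 → I/S/I/S on L0; bus BusRd Flush; mem=44
  op10 P0: store L1 := 29 → M/I/I/I on L1; bus BusUpgr; mem=13
  op11 P2: load  L1 → S/I/S/I on L1; bus BusRd Flush; mem=29
  op12 P1: load  L2 → S/S/I/I on L2; bus BusRd Flush; mem=54
  op13 P2: load  L1 → S/I/S/I on L1; bus (none); mem=29
  op14 P0: load  L1 → S/I/S/I on L1; bus (none); mem=29
  op15 P3: store L1 := 54 → I/I/I/M on L1; bus BusRdX; mem=29
  op16 P0: store L0 := 40 → M/I/I/I on L0; bus BusRdX; mem=44
  op17 P2: load  L0 → S/I/S/I on L0; bus BusRd Flush; mem=40
  op18 P2: load  L0 → S/I/S/I on L0; bus (none); mem=40
  op19 P0: store L0 := 63 → M/I/I/I on L0; bus BusUpgr; mem=40
  op20 P1: load  L1 → I/S/I/S on L1; bus BusRd Flush; mem=54
  op21 P0: store L1 := 29 → M/I/I/I on L1; bus BusRdX; mem=54
  op22 P0: load  L2 → S/S/I/I on L2; bus (none); mem=54
  op23 P0: load  L0 → M/I/I/I on L0; bus (none); mem=40
  op24 P1: load  L1 → S/S/I/I on L1; bus BusRd Flush; mem=29
  op25 P1: store L1 := 31 → I/M/I/I on L1; bus BusUpgr; mem=29
  op26 P0: load  L1 → S/S/I/I on L1; bus BusRd Flush; mem=31
  op27 P0: load  L0 → M/I/I/I on L0; bus (none); mem=40
  op28 P0: load  L2 → S/S/I/I on L2; bus (none); mem=54
  op29 P3: load  L1 → S/S/I/S on L1; bus BusRd; mem=31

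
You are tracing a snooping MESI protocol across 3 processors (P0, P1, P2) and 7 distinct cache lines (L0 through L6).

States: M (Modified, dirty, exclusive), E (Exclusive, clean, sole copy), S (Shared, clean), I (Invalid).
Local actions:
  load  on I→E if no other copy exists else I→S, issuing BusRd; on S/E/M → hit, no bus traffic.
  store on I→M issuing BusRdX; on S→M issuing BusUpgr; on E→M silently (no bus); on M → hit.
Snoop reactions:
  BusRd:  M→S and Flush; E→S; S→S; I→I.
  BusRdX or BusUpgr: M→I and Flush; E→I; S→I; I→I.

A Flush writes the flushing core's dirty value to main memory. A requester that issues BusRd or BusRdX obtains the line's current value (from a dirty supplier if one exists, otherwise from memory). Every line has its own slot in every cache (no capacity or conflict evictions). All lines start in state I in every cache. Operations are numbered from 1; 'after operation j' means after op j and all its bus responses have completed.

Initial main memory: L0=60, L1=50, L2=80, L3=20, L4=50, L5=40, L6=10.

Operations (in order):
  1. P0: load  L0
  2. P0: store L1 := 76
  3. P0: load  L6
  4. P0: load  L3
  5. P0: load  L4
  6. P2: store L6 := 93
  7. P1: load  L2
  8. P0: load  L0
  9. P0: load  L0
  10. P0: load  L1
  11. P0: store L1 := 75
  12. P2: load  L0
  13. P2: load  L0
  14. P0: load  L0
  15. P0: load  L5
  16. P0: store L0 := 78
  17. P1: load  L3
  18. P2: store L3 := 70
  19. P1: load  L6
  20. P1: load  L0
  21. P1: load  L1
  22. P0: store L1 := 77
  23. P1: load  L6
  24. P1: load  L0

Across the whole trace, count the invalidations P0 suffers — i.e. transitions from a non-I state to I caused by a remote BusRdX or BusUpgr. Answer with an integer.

invalidations = 2

1. P0: load  L0  bus=[BusRd]  L0: P0=E P1=I P2=I  mem[L0]=60
2. P0: store L1 := 76  bus=[BusRdX]  L1: P0=M P1=I P2=I  mem[L1]=50
3. P0: load  L6  bus=[BusRd]  L6: P0=E P1=I P2=I  mem[L6]=10
4. P0: load  L3  bus=[BusRd]  L3: P0=E P1=I P2=I  mem[L3]=20
5. P0: load  L4  bus=[BusRd]  L4: P0=E P1=I P2=I  mem[L4]=50
6. P2: store L6 := 93  bus=[BusRdX]  L6: P0=I P1=I P2=M  mem[L6]=10
7. P1: load  L2  bus=[BusRd]  L2: P0=I P1=E P2=I  mem[L2]=80
8. P0: load  L0  bus=[-]  L0: P0=E P1=I P2=I  mem[L0]=60
9. P0: load  L0  bus=[-]  L0: P0=E P1=I P2=I  mem[L0]=60
10. P0: load  L1  bus=[-]  L1: P0=M P1=I P2=I  mem[L1]=50
11. P0: store L1 := 75  bus=[-]  L1: P0=M P1=I P2=I  mem[L1]=50
12. P2: load  L0  bus=[BusRd]  L0: P0=S P1=I P2=S  mem[L0]=60
13. P2: load  L0  bus=[-]  L0: P0=S P1=I P2=S  mem[L0]=60
14. P0: load  L0  bus=[-]  L0: P0=S P1=I P2=S  mem[L0]=60
15. P0: load  L5  bus=[BusRd]  L5: P0=E P1=I P2=I  mem[L5]=40
16. P0: store L0 := 78  bus=[BusUpgr]  L0: P0=M P1=I P2=I  mem[L0]=60
17. P1: load  L3  bus=[BusRd]  L3: P0=S P1=S P2=I  mem[L3]=20
18. P2: store L3 := 70  bus=[BusRdX]  L3: P0=I P1=I P2=M  mem[L3]=20
19. P1: load  L6  bus=[BusRd,Flush]  L6: P0=I P1=S P2=S  mem[L6]=93
20. P1: load  L0  bus=[BusRd,Flush]  L0: P0=S P1=S P2=I  mem[L0]=78
21. P1: load  L1  bus=[BusRd,Flush]  L1: P0=S P1=S P2=I  mem[L1]=75
22. P0: store L1 := 77  bus=[BusUpgr]  L1: P0=M P1=I P2=I  mem[L1]=75
23. P1: load  L6  bus=[-]  L6: P0=I P1=S P2=S  mem[L6]=93
24. P1: load  L0  bus=[-]  L0: P0=S P1=S P2=I  mem[L0]=78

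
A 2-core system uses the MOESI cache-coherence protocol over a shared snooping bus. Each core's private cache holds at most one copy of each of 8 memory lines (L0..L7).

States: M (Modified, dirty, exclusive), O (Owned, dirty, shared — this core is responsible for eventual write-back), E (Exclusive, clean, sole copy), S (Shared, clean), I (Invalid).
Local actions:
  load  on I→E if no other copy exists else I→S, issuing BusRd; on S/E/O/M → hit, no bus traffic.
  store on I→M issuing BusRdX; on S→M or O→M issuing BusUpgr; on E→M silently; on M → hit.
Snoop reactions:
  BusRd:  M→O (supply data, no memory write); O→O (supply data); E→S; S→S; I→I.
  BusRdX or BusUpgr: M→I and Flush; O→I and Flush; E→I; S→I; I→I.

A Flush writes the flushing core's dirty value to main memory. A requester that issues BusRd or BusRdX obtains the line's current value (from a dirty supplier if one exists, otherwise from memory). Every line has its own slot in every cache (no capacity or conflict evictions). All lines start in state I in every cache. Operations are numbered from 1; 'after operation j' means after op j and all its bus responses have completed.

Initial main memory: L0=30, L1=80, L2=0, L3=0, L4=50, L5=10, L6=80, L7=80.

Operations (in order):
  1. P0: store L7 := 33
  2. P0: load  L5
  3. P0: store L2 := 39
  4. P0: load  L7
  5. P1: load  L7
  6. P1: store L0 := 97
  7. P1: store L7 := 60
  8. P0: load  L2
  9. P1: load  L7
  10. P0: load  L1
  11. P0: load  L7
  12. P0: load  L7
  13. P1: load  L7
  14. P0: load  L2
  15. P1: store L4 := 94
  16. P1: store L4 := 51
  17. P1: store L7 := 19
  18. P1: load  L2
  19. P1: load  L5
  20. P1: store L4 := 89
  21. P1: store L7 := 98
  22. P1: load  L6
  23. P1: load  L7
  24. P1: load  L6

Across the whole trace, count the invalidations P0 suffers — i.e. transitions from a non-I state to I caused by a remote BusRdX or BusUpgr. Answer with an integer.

invalidations = 2

1. P0: store L7 := 33  bus=[BusRdX]  L7: P0=M P1=I  mem[L7]=80
2. P0: load  L5  bus=[BusRd]  L5: P0=E P1=I  mem[L5]=10
3. P0: store L2 := 39  bus=[BusRdX]  L2: P0=M P1=I  mem[L2]=0
4. P0: load  L7  bus=[-]  L7: P0=M P1=I  mem[L7]=80
5. P1: load  L7  bus=[BusRd]  L7: P0=O P1=S  mem[L7]=80
6. P1: store L0 := 97  bus=[BusRdX]  L0: P0=I P1=M  mem[L0]=30
7. P1: store L7 := 60  bus=[BusUpgr,Flush]  L7: P0=I P1=M  mem[L7]=33
8. P0: load  L2  bus=[-]  L2: P0=M P1=I  mem[L2]=0
9. P1: load  L7  bus=[-]  L7: P0=I P1=M  mem[L7]=33
10. P0: load  L1  bus=[BusRd]  L1: P0=E P1=I  mem[L1]=80
11. P0: load  L7  bus=[BusRd]  L7: P0=S P1=O  mem[L7]=33
12. P0: load  L7  bus=[-]  L7: P0=S P1=O  mem[L7]=33
13. P1: load  L7  bus=[-]  L7: P0=S P1=O  mem[L7]=33
14. P0: load  L2  bus=[-]  L2: P0=M P1=I  mem[L2]=0
15. P1: store L4 := 94  bus=[BusRdX]  L4: P0=I P1=M  mem[L4]=50
16. P1: store L4 := 51  bus=[-]  L4: P0=I P1=M  mem[L4]=50
17. P1: store L7 := 19  bus=[BusUpgr]  L7: P0=I P1=M  mem[L7]=33
18. P1: load  L2  bus=[BusRd]  L2: P0=O P1=S  mem[L2]=0
19. P1: load  L5  bus=[BusRd]  L5: P0=S P1=S  mem[L5]=10
20. P1: store L4 := 89  bus=[-]  L4: P0=I P1=M  mem[L4]=50
21. P1: store L7 := 98  bus=[-]  L7: P0=I P1=M  mem[L7]=33
22. P1: load  L6  bus=[BusRd]  L6: P0=I P1=E  mem[L6]=80
23. P1: load  L7  bus=[-]  L7: P0=I P1=M  mem[L7]=33
24. P1: load  L6  bus=[-]  L6: P0=I P1=E  mem[L6]=80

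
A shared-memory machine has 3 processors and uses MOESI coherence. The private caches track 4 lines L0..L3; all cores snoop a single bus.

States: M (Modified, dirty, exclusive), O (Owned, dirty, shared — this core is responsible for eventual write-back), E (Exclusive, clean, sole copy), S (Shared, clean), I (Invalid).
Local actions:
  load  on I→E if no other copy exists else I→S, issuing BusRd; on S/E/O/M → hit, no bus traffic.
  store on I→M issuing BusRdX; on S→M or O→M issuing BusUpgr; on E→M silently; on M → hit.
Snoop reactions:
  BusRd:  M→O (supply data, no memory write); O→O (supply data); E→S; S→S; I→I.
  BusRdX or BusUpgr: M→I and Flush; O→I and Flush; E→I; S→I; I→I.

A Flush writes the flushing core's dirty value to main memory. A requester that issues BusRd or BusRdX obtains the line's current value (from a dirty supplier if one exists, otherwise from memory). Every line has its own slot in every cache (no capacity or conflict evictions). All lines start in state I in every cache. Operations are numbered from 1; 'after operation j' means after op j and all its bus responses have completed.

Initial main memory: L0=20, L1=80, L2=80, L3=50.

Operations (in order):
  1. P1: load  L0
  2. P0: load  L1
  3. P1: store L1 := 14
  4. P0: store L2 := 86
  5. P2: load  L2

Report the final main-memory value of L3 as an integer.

  op1 P1: load  L0 → I/E/I on L0; bus BusRd; mem=20
  op2 P0: load  L1 → E/I/I on L1; bus BusRd; mem=80
  op3 P1: store L1 := 14 → I/M/I on L1; bus BusRdX; mem=80
  op4 P0: store L2 := 86 → M/I/I on L2; bus BusRdX; mem=80
  op5 P2: load  L2 → O/I/S on L2; bus BusRd; mem=80

memory[L3] = 50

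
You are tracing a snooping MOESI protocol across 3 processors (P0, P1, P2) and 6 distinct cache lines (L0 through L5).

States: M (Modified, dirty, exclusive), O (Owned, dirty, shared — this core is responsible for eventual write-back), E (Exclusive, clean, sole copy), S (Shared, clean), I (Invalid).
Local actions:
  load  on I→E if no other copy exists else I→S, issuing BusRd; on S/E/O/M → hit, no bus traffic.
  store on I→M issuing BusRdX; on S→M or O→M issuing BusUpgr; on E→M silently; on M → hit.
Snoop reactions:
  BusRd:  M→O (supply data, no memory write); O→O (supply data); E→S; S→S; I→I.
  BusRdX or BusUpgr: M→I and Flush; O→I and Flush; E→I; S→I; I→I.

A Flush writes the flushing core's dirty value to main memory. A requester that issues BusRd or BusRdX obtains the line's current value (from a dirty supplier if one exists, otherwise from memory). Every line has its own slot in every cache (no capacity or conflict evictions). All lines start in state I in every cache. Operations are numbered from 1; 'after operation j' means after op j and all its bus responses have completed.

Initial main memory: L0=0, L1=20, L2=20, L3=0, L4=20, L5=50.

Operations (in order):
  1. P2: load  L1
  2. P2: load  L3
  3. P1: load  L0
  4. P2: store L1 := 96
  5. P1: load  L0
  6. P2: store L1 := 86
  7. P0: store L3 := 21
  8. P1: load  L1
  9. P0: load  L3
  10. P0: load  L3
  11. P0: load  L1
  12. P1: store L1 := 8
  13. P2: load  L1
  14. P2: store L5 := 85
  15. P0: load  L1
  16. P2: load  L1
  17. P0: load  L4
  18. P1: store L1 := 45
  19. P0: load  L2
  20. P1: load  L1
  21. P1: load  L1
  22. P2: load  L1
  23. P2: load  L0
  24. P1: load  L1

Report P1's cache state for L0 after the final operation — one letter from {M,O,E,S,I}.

[1] P2: load  L1 | P0:I, P1:I, P2:E(20) | bus: BusRd
[2] P2: load  L3 | P0:I, P1:I, P2:E(0) | bus: BusRd
[3] P1: load  L0 | P0:I, P1:E(0), P2:I | bus: BusRd
[4] P2: store L1 := 96 | P0:I, P1:I, P2:M(96) | bus: none
[5] P1: load  L0 | P0:I, P1:E(0), P2:I | bus: none
[6] P2: store L1 := 86 | P0:I, P1:I, P2:M(86) | bus: none
[7] P0: store L3 := 21 | P0:M(21), P1:I, P2:I | bus: BusRdX
[8] P1: load  L1 | P0:I, P1:S(86), P2:O(86) | bus: BusRd
[9] P0: load  L3 | P0:M(21), P1:I, P2:I | bus: none
[10] P0: load  L3 | P0:M(21), P1:I, P2:I | bus: none
[11] P0: load  L1 | P0:S(86), P1:S(86), P2:O(86) | bus: BusRd
[12] P1: store L1 := 8 | P0:I, P1:M(8), P2:I | bus: BusUpgr,Flush
[13] P2: load  L1 | P0:I, P1:O(8), P2:S(8) | bus: BusRd
[14] P2: store L5 := 85 | P0:I, P1:I, P2:M(85) | bus: BusRdX
[15] P0: load  L1 | P0:S(8), P1:O(8), P2:S(8) | bus: BusRd
[16] P2: load  L1 | P0:S(8), P1:O(8), P2:S(8) | bus: none
[17] P0: load  L4 | P0:E(20), P1:I, P2:I | bus: BusRd
[18] P1: store L1 := 45 | P0:I, P1:M(45), P2:I | bus: BusUpgr
[19] P0: load  L2 | P0:E(20), P1:I, P2:I | bus: BusRd
[20] P1: load  L1 | P0:I, P1:M(45), P2:I | bus: none
[21] P1: load  L1 | P0:I, P1:M(45), P2:I | bus: none
[22] P2: load  L1 | P0:I, P1:O(45), P2:S(45) | bus: BusRd
[23] P2: load  L0 | P0:I, P1:S(0), P2:S(0) | bus: BusRd
[24] P1: load  L1 | P0:I, P1:O(45), P2:S(45) | bus: none

state = S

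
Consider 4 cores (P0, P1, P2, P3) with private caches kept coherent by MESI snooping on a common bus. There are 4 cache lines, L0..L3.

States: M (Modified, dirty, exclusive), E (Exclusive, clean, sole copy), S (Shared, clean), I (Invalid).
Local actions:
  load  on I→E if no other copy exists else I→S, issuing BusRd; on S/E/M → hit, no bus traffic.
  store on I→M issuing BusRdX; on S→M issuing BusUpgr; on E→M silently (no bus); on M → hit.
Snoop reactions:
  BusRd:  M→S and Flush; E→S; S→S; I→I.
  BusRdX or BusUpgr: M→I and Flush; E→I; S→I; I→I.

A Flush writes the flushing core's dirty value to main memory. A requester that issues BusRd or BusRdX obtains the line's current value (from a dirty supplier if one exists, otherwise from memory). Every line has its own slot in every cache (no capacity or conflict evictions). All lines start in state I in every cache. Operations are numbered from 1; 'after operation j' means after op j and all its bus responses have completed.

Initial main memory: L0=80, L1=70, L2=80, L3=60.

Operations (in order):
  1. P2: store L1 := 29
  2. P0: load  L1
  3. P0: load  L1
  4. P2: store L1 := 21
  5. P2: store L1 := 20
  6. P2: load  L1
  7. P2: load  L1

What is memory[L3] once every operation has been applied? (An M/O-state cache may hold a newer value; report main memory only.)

memory[L3] = 60

  op1 P2: store L1 := 29 → I/I/M/I on L1; bus BusRdX; mem=70
  op2 P0: load  L1 → S/I/S/I on L1; bus BusRd Flush; mem=29
  op3 P0: load  L1 → S/I/S/I on L1; bus (none); mem=29
  op4 P2: store L1 := 21 → I/I/M/I on L1; bus BusUpgr; mem=29
  op5 P2: store L1 := 20 → I/I/M/I on L1; bus (none); mem=29
  op6 P2: load  L1 → I/I/M/I on L1; bus (none); mem=29
  op7 P2: load  L1 → I/I/M/I on L1; bus (none); mem=29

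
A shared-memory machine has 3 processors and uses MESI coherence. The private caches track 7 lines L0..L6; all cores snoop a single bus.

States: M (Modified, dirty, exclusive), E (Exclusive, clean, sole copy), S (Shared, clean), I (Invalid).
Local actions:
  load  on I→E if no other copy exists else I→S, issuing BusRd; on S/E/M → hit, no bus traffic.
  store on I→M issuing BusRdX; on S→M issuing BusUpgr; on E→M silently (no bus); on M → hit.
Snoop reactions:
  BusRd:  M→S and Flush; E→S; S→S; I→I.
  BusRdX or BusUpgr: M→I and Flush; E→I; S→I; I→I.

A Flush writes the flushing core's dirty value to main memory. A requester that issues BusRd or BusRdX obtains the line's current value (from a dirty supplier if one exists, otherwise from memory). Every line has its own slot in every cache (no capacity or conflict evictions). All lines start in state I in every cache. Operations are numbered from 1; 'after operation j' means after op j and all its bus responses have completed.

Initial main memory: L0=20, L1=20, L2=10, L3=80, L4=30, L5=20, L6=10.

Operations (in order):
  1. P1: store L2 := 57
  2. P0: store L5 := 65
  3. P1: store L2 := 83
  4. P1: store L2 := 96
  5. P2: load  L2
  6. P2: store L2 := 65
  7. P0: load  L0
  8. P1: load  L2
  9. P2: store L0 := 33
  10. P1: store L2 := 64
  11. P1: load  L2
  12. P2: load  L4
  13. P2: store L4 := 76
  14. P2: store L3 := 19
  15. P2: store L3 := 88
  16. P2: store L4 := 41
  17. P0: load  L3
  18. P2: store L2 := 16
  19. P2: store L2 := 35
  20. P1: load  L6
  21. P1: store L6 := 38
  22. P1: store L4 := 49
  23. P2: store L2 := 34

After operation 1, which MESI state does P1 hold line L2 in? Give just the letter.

state = M

  op1 P1: store L2 := 57 → I/M/I on L2; bus BusRdX; mem=10
  op2 P0: store L5 := 65 → M/I/I on L5; bus BusRdX; mem=20
  op3 P1: store L2 := 83 → I/M/I on L2; bus (none); mem=10
  op4 P1: store L2 := 96 → I/M/I on L2; bus (none); mem=10
  op5 P2: load  L2 → I/S/S on L2; bus BusRd Flush; mem=96
  op6 P2: store L2 := 65 → I/I/M on L2; bus BusUpgr; mem=96
  op7 P0: load  L0 → E/I/I on L0; bus BusRd; mem=20
  op8 P1: load  L2 → I/S/S on L2; bus BusRd Flush; mem=65
  op9 P2: store L0 := 33 → I/I/M on L0; bus BusRdX; mem=20
  op10 P1: store L2 := 64 → I/M/I on L2; bus BusUpgr; mem=65
  op11 P1: load  L2 → I/M/I on L2; bus (none); mem=65
  op12 P2: load  L4 → I/I/E on L4; bus BusRd; mem=30
  op13 P2: store L4 := 76 → I/I/M on L4; bus (none); mem=30
  op14 P2: store L3 := 19 → I/I/M on L3; bus BusRdX; mem=80
  op15 P2: store L3 := 88 → I/I/M on L3; bus (none); mem=80
  op16 P2: store L4 := 41 → I/I/M on L4; bus (none); mem=30
  op17 P0: load  L3 → S/I/S on L3; bus BusRd Flush; mem=88
  op18 P2: store L2 := 16 → I/I/M on L2; bus BusRdX Flush; mem=64
  op19 P2: store L2 := 35 → I/I/M on L2; bus (none); mem=64
  op20 P1: load  L6 → I/E/I on L6; bus BusRd; mem=10
  op21 P1: store L6 := 38 → I/M/I on L6; bus (none); mem=10
  op22 P1: store L4 := 49 → I/M/I on L4; bus BusRdX Flush; mem=41
  op23 P2: store L2 := 34 → I/I/M on L2; bus (none); mem=64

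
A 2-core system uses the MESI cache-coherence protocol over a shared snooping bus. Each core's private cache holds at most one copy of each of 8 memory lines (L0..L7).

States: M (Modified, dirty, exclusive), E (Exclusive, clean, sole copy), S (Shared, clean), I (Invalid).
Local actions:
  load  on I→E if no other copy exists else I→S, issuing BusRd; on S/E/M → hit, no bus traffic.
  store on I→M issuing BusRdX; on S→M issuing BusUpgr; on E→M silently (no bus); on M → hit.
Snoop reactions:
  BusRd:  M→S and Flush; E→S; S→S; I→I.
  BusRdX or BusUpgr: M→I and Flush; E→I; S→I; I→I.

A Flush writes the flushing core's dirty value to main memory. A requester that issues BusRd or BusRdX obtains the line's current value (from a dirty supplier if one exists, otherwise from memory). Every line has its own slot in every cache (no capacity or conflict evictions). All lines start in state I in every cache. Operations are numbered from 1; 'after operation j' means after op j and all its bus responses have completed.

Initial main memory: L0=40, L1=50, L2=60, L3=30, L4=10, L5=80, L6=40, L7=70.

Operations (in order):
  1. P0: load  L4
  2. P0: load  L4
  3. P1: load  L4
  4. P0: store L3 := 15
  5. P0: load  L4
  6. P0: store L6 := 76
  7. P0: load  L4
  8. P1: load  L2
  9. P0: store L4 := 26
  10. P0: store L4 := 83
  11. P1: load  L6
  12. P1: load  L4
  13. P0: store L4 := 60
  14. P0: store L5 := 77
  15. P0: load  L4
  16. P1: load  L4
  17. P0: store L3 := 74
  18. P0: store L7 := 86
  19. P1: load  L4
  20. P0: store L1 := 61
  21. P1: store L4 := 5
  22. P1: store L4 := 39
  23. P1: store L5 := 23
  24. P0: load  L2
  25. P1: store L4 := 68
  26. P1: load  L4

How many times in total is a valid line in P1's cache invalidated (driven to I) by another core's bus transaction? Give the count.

[1] P0: load  L4 | P0:E(10), P1:I | bus: BusRd
[2] P0: load  L4 | P0:E(10), P1:I | bus: none
[3] P1: load  L4 | P0:S(10), P1:S(10) | bus: BusRd
[4] P0: store L3 := 15 | P0:M(15), P1:I | bus: BusRdX
[5] P0: load  L4 | P0:S(10), P1:S(10) | bus: none
[6] P0: store L6 := 76 | P0:M(76), P1:I | bus: BusRdX
[7] P0: load  L4 | P0:S(10), P1:S(10) | bus: none
[8] P1: load  L2 | P0:I, P1:E(60) | bus: BusRd
[9] P0: store L4 := 26 | P0:M(26), P1:I | bus: BusUpgr
[10] P0: store L4 := 83 | P0:M(83), P1:I | bus: none
[11] P1: load  L6 | P0:S(76), P1:S(76) | bus: BusRd,Flush
[12] P1: load  L4 | P0:S(83), P1:S(83) | bus: BusRd,Flush
[13] P0: store L4 := 60 | P0:M(60), P1:I | bus: BusUpgr
[14] P0: store L5 := 77 | P0:M(77), P1:I | bus: BusRdX
[15] P0: load  L4 | P0:M(60), P1:I | bus: none
[16] P1: load  L4 | P0:S(60), P1:S(60) | bus: BusRd,Flush
[17] P0: store L3 := 74 | P0:M(74), P1:I | bus: none
[18] P0: store L7 := 86 | P0:M(86), P1:I | bus: BusRdX
[19] P1: load  L4 | P0:S(60), P1:S(60) | bus: none
[20] P0: store L1 := 61 | P0:M(61), P1:I | bus: BusRdX
[21] P1: store L4 := 5 | P0:I, P1:M(5) | bus: BusUpgr
[22] P1: store L4 := 39 | P0:I, P1:M(39) | bus: none
[23] P1: store L5 := 23 | P0:I, P1:M(23) | bus: BusRdX,Flush
[24] P0: load  L2 | P0:S(60), P1:S(60) | bus: BusRd
[25] P1: store L4 := 68 | P0:I, P1:M(68) | bus: none
[26] P1: load  L4 | P0:I, P1:M(68) | bus: none

invalidations = 2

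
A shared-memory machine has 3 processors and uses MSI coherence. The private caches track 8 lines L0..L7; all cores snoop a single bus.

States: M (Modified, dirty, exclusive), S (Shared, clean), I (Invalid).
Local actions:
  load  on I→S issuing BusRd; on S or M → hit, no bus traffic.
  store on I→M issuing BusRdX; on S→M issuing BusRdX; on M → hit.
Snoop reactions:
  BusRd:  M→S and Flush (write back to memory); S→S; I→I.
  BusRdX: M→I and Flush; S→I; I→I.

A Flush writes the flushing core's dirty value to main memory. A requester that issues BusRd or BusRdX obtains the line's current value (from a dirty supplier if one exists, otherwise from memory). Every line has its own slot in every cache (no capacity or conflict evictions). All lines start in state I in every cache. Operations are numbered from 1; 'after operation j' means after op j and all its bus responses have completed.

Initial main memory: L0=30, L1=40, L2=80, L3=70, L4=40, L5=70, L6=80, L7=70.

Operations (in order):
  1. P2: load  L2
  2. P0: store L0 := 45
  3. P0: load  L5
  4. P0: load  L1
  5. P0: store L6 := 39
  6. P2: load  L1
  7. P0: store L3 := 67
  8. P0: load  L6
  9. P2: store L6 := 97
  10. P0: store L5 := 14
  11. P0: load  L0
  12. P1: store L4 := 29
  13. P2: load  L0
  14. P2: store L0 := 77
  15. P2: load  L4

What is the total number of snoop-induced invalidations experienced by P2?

invalidations = 0

  op1 P2: load  L2 → I/I/S on L2; bus BusRd; mem=80
  op2 P0: store L0 := 45 → M/I/I on L0; bus BusRdX; mem=30
  op3 P0: load  L5 → S/I/I on L5; bus BusRd; mem=70
  op4 P0: load  L1 → S/I/I on L1; bus BusRd; mem=40
  op5 P0: store L6 := 39 → M/I/I on L6; bus BusRdX; mem=80
  op6 P2: load  L1 → S/I/S on L1; bus BusRd; mem=40
  op7 P0: store L3 := 67 → M/I/I on L3; bus BusRdX; mem=70
  op8 P0: load  L6 → M/I/I on L6; bus (none); mem=80
  op9 P2: store L6 := 97 → I/I/M on L6; bus BusRdX Flush; mem=39
  op10 P0: store L5 := 14 → M/I/I on L5; bus BusRdX; mem=70
  op11 P0: load  L0 → M/I/I on L0; bus (none); mem=30
  op12 P1: store L4 := 29 → I/M/I on L4; bus BusRdX; mem=40
  op13 P2: load  L0 → S/I/S on L0; bus BusRd Flush; mem=45
  op14 P2: store L0 := 77 → I/I/M on L0; bus BusRdX; mem=45
  op15 P2: load  L4 → I/S/S on L4; bus BusRd Flush; mem=29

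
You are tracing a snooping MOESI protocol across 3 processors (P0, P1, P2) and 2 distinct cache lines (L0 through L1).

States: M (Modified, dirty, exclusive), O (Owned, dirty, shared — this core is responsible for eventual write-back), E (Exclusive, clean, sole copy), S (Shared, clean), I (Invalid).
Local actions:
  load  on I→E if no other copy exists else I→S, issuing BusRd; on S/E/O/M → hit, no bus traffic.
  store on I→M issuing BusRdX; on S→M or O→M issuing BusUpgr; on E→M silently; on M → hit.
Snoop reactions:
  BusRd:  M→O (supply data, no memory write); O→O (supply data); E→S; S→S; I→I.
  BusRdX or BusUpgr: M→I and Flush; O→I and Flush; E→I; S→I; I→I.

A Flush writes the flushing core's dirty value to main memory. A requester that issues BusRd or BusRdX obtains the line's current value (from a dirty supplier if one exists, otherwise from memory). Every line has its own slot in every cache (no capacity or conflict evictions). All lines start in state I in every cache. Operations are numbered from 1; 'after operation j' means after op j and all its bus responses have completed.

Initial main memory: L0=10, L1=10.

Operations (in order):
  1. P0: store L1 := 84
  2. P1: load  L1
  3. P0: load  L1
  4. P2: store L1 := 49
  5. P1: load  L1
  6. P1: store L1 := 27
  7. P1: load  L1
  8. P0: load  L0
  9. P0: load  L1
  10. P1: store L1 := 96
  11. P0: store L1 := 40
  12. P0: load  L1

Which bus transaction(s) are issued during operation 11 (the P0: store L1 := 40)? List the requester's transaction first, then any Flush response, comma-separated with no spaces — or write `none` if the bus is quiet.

  op1 P0: store L1 := 84 → M/I/I on L1; bus BusRdX; mem=10
  op2 P1: load  L1 → O/S/I on L1; bus BusRd; mem=10
  op3 P0: load  L1 → O/S/I on L1; bus (none); mem=10
  op4 P2: store L1 := 49 → I/I/M on L1; bus BusRdX Flush; mem=84
  op5 P1: load  L1 → I/S/O on L1; bus BusRd; mem=84
  op6 P1: store L1 := 27 → I/M/I on L1; bus BusUpgr Flush; mem=49
  op7 P1: load  L1 → I/M/I on L1; bus (none); mem=49
  op8 P0: load  L0 → E/I/I on L0; bus BusRd; mem=10
  op9 P0: load  L1 → S/O/I on L1; bus BusRd; mem=49
  op10 P1: store L1 := 96 → I/M/I on L1; bus BusUpgr; mem=49
  op11 P0: store L1 := 40 → M/I/I on L1; bus BusRdX Flush; mem=96
  op12 P0: load  L1 → M/I/I on L1; bus (none); mem=96

bus = BusRdX,Flush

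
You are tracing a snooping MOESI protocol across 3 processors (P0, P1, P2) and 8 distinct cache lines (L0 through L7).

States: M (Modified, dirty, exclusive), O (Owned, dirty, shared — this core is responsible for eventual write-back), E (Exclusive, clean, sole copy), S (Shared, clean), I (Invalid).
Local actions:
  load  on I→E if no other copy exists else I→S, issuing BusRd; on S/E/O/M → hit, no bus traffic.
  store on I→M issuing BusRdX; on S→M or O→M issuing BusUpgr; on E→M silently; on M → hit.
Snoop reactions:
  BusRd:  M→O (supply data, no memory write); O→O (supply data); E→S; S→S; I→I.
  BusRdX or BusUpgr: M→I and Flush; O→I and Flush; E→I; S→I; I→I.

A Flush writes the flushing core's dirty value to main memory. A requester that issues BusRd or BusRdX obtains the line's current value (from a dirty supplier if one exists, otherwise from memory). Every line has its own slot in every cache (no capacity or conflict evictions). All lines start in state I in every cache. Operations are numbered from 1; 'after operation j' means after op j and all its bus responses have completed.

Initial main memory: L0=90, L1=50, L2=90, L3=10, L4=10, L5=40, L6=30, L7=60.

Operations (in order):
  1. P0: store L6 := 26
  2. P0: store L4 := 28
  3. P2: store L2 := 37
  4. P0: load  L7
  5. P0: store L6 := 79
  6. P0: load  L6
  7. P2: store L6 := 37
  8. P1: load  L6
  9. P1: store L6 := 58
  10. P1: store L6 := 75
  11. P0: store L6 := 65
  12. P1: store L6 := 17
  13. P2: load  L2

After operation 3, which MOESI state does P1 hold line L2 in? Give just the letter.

state = I

[1] P0: store L6 := 26 | P0:M(26), P1:I, P2:I | bus: BusRdX
[2] P0: store L4 := 28 | P0:M(28), P1:I, P2:I | bus: BusRdX
[3] P2: store L2 := 37 | P0:I, P1:I, P2:M(37) | bus: BusRdX
[4] P0: load  L7 | P0:E(60), P1:I, P2:I | bus: BusRd
[5] P0: store L6 := 79 | P0:M(79), P1:I, P2:I | bus: none
[6] P0: load  L6 | P0:M(79), P1:I, P2:I | bus: none
[7] P2: store L6 := 37 | P0:I, P1:I, P2:M(37) | bus: BusRdX,Flush
[8] P1: load  L6 | P0:I, P1:S(37), P2:O(37) | bus: BusRd
[9] P1: store L6 := 58 | P0:I, P1:M(58), P2:I | bus: BusUpgr,Flush
[10] P1: store L6 := 75 | P0:I, P1:M(75), P2:I | bus: none
[11] P0: store L6 := 65 | P0:M(65), P1:I, P2:I | bus: BusRdX,Flush
[12] P1: store L6 := 17 | P0:I, P1:M(17), P2:I | bus: BusRdX,Flush
[13] P2: load  L2 | P0:I, P1:I, P2:M(37) | bus: none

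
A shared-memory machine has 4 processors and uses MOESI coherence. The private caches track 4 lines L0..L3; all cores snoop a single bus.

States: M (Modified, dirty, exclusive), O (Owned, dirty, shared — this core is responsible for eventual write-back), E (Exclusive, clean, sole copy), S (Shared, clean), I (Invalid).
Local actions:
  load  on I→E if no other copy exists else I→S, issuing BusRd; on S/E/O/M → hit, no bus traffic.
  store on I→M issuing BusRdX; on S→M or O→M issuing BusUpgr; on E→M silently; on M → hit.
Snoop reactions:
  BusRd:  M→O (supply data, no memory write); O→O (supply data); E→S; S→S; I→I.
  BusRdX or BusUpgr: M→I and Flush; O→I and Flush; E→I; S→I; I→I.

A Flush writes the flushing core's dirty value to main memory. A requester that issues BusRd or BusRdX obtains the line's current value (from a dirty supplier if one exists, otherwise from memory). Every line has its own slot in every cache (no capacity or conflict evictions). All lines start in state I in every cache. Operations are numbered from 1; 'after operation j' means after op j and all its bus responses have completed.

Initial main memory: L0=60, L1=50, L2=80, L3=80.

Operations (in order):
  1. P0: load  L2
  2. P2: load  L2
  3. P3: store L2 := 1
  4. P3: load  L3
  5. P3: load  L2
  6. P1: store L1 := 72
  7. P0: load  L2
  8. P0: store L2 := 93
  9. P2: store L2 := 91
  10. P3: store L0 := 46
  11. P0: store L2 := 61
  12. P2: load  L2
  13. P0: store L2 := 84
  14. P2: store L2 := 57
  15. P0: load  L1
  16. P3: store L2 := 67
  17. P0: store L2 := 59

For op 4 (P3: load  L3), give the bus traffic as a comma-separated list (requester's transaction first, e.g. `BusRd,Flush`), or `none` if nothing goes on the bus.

step 1: P0: load  L2  ⟶  EIII  (L2)  txn=BusRd  M[L2]=80
step 2: P2: load  L2  ⟶  SISI  (L2)  txn=BusRd  M[L2]=80
step 3: P3: store L2 := 1  ⟶  IIIM  (L2)  txn=BusRdX  M[L2]=80
step 4: P3: load  L3  ⟶  IIIE  (L3)  txn=BusRd  M[L3]=80
step 5: P3: load  L2  ⟶  IIIM  (L2)  txn=∅  M[L2]=80
step 6: P1: store L1 := 72  ⟶  IMII  (L1)  txn=BusRdX  M[L1]=50
step 7: P0: load  L2  ⟶  SIIO  (L2)  txn=BusRd  M[L2]=80
step 8: P0: store L2 := 93  ⟶  MIII  (L2)  txn=BusUpgr+Flush  M[L2]=1
step 9: P2: store L2 := 91  ⟶  IIMI  (L2)  txn=BusRdX+Flush  M[L2]=93
step 10: P3: store L0 := 46  ⟶  IIIM  (L0)  txn=BusRdX  M[L0]=60
step 11: P0: store L2 := 61  ⟶  MIII  (L2)  txn=BusRdX+Flush  M[L2]=91
step 12: P2: load  L2  ⟶  OISI  (L2)  txn=BusRd  M[L2]=91
step 13: P0: store L2 := 84  ⟶  MIII  (L2)  txn=BusUpgr  M[L2]=91
step 14: P2: store L2 := 57  ⟶  IIMI  (L2)  txn=BusRdX+Flush  M[L2]=84
step 15: P0: load  L1  ⟶  SOII  (L1)  txn=BusRd  M[L1]=50
step 16: P3: store L2 := 67  ⟶  IIIM  (L2)  txn=BusRdX+Flush  M[L2]=57
step 17: P0: store L2 := 59  ⟶  MIII  (L2)  txn=BusRdX+Flush  M[L2]=67

bus = BusRd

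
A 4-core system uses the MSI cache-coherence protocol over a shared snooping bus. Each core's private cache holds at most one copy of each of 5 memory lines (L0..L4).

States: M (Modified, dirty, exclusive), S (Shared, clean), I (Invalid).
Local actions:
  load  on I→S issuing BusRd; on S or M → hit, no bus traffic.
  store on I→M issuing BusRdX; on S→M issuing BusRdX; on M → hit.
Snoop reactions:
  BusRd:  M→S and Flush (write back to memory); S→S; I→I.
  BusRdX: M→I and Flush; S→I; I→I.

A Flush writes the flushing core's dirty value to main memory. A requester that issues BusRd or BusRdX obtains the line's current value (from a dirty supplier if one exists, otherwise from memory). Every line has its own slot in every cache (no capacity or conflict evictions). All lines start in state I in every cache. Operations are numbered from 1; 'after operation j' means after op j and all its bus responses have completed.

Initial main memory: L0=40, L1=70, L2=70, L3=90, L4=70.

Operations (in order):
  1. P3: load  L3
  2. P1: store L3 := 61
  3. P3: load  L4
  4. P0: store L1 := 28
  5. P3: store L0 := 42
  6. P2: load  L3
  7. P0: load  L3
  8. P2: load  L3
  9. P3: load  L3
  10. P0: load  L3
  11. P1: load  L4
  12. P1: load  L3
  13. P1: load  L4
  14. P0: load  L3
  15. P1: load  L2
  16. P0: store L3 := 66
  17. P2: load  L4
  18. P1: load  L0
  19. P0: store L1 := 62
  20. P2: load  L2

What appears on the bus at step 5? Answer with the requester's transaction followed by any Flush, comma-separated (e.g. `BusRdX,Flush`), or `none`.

bus = BusRdX

  op1 P3: load  L3 → I/I/I/S on L3; bus BusRd; mem=90
  op2 P1: store L3 := 61 → I/M/I/I on L3; bus BusRdX; mem=90
  op3 P3: load  L4 → I/I/I/S on L4; bus BusRd; mem=70
  op4 P0: store L1 := 28 → M/I/I/I on L1; bus BusRdX; mem=70
  op5 P3: store L0 := 42 → I/I/I/M on L0; bus BusRdX; mem=40
  op6 P2: load  L3 → I/S/S/I on L3; bus BusRd Flush; mem=61
  op7 P0: load  L3 → S/S/S/I on L3; bus BusRd; mem=61
  op8 P2: load  L3 → S/S/S/I on L3; bus (none); mem=61
  op9 P3: load  L3 → S/S/S/S on L3; bus BusRd; mem=61
  op10 P0: load  L3 → S/S/S/S on L3; bus (none); mem=61
  op11 P1: load  L4 → I/S/I/S on L4; bus BusRd; mem=70
  op12 P1: load  L3 → S/S/S/S on L3; bus (none); mem=61
  op13 P1: load  L4 → I/S/I/S on L4; bus (none); mem=70
  op14 P0: load  L3 → S/S/S/S on L3; bus (none); mem=61
  op15 P1: load  L2 → I/S/I/I on L2; bus BusRd; mem=70
  op16 P0: store L3 := 66 → M/I/I/I on L3; bus BusRdX; mem=61
  op17 P2: load  L4 → I/S/S/S on L4; bus BusRd; mem=70
  op18 P1: load  L0 → I/S/I/S on L0; bus BusRd Flush; mem=42
  op19 P0: store L1 := 62 → M/I/I/I on L1; bus (none); mem=70
  op20 P2: load  L2 → I/S/S/I on L2; bus BusRd; mem=70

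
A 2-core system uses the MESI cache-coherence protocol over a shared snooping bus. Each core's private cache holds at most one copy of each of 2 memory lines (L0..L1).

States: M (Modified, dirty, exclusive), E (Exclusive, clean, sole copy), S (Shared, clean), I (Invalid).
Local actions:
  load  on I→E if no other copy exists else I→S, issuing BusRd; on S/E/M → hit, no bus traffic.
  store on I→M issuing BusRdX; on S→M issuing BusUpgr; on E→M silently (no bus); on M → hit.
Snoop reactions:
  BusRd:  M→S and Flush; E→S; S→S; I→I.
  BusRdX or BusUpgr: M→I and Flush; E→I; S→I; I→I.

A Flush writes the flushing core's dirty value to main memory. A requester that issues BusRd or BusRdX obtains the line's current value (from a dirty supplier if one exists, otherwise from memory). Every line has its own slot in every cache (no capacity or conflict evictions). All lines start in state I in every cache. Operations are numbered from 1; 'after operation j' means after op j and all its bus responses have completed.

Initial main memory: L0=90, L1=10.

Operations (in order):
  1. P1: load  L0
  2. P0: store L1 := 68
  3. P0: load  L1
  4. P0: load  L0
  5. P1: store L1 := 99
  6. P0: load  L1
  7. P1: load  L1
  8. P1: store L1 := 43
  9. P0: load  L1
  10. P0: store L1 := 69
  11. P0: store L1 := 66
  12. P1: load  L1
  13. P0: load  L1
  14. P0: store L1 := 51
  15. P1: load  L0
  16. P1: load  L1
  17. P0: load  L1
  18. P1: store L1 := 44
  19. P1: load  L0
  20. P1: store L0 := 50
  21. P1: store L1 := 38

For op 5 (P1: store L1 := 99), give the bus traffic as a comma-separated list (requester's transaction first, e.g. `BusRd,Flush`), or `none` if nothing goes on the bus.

step 1: P1: load  L0  ⟶  IE  (L0)  txn=BusRd  M[L0]=90
step 2: P0: store L1 := 68  ⟶  MI  (L1)  txn=BusRdX  M[L1]=10
step 3: P0: load  L1  ⟶  MI  (L1)  txn=∅  M[L1]=10
step 4: P0: load  L0  ⟶  SS  (L0)  txn=BusRd  M[L0]=90
step 5: P1: store L1 := 99  ⟶  IM  (L1)  txn=BusRdX+Flush  M[L1]=68
step 6: P0: load  L1  ⟶  SS  (L1)  txn=BusRd+Flush  M[L1]=99
step 7: P1: load  L1  ⟶  SS  (L1)  txn=∅  M[L1]=99
step 8: P1: store L1 := 43  ⟶  IM  (L1)  txn=BusUpgr  M[L1]=99
step 9: P0: load  L1  ⟶  SS  (L1)  txn=BusRd+Flush  M[L1]=43
step 10: P0: store L1 := 69  ⟶  MI  (L1)  txn=BusUpgr  M[L1]=43
step 11: P0: store L1 := 66  ⟶  MI  (L1)  txn=∅  M[L1]=43
step 12: P1: load  L1  ⟶  SS  (L1)  txn=BusRd+Flush  M[L1]=66
step 13: P0: load  L1  ⟶  SS  (L1)  txn=∅  M[L1]=66
step 14: P0: store L1 := 51  ⟶  MI  (L1)  txn=BusUpgr  M[L1]=66
step 15: P1: load  L0  ⟶  SS  (L0)  txn=∅  M[L0]=90
step 16: P1: load  L1  ⟶  SS  (L1)  txn=BusRd+Flush  M[L1]=51
step 17: P0: load  L1  ⟶  SS  (L1)  txn=∅  M[L1]=51
step 18: P1: store L1 := 44  ⟶  IM  (L1)  txn=BusUpgr  M[L1]=51
step 19: P1: load  L0  ⟶  SS  (L0)  txn=∅  M[L0]=90
step 20: P1: store L0 := 50  ⟶  IM  (L0)  txn=BusUpgr  M[L0]=90
step 21: P1: store L1 := 38  ⟶  IM  (L1)  txn=∅  M[L1]=51

bus = BusRdX,Flush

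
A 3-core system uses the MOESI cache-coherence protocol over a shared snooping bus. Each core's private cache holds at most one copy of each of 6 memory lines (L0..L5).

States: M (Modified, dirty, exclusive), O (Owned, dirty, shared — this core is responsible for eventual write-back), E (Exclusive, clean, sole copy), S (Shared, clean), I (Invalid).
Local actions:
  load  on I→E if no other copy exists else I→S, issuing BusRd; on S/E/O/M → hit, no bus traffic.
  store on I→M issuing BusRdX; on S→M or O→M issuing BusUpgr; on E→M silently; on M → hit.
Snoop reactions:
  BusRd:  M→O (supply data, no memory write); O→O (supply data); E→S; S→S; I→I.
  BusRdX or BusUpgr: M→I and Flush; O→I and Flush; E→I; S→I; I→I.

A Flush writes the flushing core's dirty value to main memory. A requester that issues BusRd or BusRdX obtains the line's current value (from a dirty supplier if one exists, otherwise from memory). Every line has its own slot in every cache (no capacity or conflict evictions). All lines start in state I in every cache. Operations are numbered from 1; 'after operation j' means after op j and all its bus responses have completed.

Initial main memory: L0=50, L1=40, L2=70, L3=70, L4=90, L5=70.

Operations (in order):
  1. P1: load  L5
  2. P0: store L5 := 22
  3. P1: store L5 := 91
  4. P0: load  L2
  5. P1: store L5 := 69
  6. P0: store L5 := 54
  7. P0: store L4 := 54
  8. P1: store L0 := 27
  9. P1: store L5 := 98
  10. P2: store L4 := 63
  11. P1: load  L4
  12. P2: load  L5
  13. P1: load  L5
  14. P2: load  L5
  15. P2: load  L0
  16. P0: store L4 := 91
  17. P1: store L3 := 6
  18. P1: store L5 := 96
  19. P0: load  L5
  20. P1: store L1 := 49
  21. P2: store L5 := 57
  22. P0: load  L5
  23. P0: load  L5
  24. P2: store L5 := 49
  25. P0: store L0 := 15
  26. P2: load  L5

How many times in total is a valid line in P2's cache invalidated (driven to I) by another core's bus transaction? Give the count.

invalidations = 3

1. P1: load  L5  bus=[BusRd]  L5: P0=I P1=E P2=I  mem[L5]=70
2. P0: store L5 := 22  bus=[BusRdX]  L5: P0=M P1=I P2=I  mem[L5]=70
3. P1: store L5 := 91  bus=[BusRdX,Flush]  L5: P0=I P1=M P2=I  mem[L5]=22
4. P0: load  L2  bus=[BusRd]  L2: P0=E P1=I P2=I  mem[L2]=70
5. P1: store L5 := 69  bus=[-]  L5: P0=I P1=M P2=I  mem[L5]=22
6. P0: store L5 := 54  bus=[BusRdX,Flush]  L5: P0=M P1=I P2=I  mem[L5]=69
7. P0: store L4 := 54  bus=[BusRdX]  L4: P0=M P1=I P2=I  mem[L4]=90
8. P1: store L0 := 27  bus=[BusRdX]  L0: P0=I P1=M P2=I  mem[L0]=50
9. P1: store L5 := 98  bus=[BusRdX,Flush]  L5: P0=I P1=M P2=I  mem[L5]=54
10. P2: store L4 := 63  bus=[BusRdX,Flush]  L4: P0=I P1=I P2=M  mem[L4]=54
11. P1: load  L4  bus=[BusRd]  L4: P0=I P1=S P2=O  mem[L4]=54
12. P2: load  L5  bus=[BusRd]  L5: P0=I P1=O P2=S  mem[L5]=54
13. P1: load  L5  bus=[-]  L5: P0=I P1=O P2=S  mem[L5]=54
14. P2: load  L5  bus=[-]  L5: P0=I P1=O P2=S  mem[L5]=54
15. P2: load  L0  bus=[BusRd]  L0: P0=I P1=O P2=S  mem[L0]=50
16. P0: store L4 := 91  bus=[BusRdX,Flush]  L4: P0=M P1=I P2=I  mem[L4]=63
17. P1: store L3 := 6  bus=[BusRdX]  L3: P0=I P1=M P2=I  mem[L3]=70
18. P1: store L5 := 96  bus=[BusUpgr]  L5: P0=I P1=M P2=I  mem[L5]=54
19. P0: load  L5  bus=[BusRd]  L5: P0=S P1=O P2=I  mem[L5]=54
20. P1: store L1 := 49  bus=[BusRdX]  L1: P0=I P1=M P2=I  mem[L1]=40
21. P2: store L5 := 57  bus=[BusRdX,Flush]  L5: P0=I P1=I P2=M  mem[L5]=96
22. P0: load  L5  bus=[BusRd]  L5: P0=S P1=I P2=O  mem[L5]=96
23. P0: load  L5  bus=[-]  L5: P0=S P1=I P2=O  mem[L5]=96
24. P2: store L5 := 49  bus=[BusUpgr]  L5: P0=I P1=I P2=M  mem[L5]=96
25. P0: store L0 := 15  bus=[BusRdX,Flush]  L0: P0=M P1=I P2=I  mem[L0]=27
26. P2: load  L5  bus=[-]  L5: P0=I P1=I P2=M  mem[L5]=96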